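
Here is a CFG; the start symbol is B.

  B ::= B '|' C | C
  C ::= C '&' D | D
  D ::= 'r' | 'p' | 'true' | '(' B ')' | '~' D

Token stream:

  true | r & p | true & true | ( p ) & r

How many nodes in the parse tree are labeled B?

5

[B [B [B [B [C [D true]]] | [C [C [D r]] & [D p]]] | [C [C [D true]] & [D true]]] | [C [C [D ( [B [C [D p]]] )]] & [D r]]]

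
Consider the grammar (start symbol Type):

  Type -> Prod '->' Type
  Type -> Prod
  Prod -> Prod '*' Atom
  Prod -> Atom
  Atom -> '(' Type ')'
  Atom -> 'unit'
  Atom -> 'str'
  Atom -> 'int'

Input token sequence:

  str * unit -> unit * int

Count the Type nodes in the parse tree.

2

[Type [Prod [Prod [Atom str]] * [Atom unit]] -> [Type [Prod [Prod [Atom unit]] * [Atom int]]]]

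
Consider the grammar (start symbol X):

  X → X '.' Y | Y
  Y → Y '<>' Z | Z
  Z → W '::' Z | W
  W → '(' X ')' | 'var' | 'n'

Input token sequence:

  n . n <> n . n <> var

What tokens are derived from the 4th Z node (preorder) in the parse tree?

n

[X [X [X [Y [Z [W n]]]] . [Y [Y [Z [W n]]] <> [Z [W n]]]] . [Y [Y [Z [W n]]] <> [Z [W var]]]]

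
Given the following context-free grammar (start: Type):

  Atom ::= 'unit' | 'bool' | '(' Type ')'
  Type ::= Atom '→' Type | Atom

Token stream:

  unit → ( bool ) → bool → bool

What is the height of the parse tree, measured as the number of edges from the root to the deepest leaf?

5

[Type [Atom unit] → [Type [Atom ( [Type [Atom bool]] )] → [Type [Atom bool] → [Type [Atom bool]]]]]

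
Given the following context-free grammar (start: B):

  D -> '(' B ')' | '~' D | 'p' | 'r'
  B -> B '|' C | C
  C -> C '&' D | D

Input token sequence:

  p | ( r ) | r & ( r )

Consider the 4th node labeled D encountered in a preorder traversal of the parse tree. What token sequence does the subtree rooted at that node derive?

r

[B [B [B [C [D p]]] | [C [D ( [B [C [D r]]] )]]] | [C [C [D r]] & [D ( [B [C [D r]]] )]]]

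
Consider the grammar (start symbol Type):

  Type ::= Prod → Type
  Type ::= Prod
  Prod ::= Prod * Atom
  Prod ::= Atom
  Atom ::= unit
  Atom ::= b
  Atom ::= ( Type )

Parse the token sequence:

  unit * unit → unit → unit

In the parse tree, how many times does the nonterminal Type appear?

[Type [Prod [Prod [Atom unit]] * [Atom unit]] → [Type [Prod [Atom unit]] → [Type [Prod [Atom unit]]]]]

3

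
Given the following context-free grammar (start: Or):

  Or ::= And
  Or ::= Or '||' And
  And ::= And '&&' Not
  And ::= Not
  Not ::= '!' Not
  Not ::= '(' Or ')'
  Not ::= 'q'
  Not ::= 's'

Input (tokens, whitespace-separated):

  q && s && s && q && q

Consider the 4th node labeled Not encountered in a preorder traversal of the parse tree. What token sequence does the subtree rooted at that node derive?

[Or [And [And [And [And [And [Not q]] && [Not s]] && [Not s]] && [Not q]] && [Not q]]]

q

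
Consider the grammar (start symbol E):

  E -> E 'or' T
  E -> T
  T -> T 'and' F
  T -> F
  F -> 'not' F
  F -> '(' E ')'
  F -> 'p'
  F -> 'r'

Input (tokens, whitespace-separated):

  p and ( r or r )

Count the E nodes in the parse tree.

3

[E [T [T [F p]] and [F ( [E [E [T [F r]]] or [T [F r]]] )]]]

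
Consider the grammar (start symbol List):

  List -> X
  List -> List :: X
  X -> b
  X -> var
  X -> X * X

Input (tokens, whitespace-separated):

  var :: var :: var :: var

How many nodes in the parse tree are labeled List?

[List [List [List [List [X var]] :: [X var]] :: [X var]] :: [X var]]

4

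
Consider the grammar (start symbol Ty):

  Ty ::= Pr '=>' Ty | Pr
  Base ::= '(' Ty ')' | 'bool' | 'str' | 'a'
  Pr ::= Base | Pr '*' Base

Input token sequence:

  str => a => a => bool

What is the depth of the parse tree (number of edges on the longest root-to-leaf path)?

[Ty [Pr [Base str]] => [Ty [Pr [Base a]] => [Ty [Pr [Base a]] => [Ty [Pr [Base bool]]]]]]

6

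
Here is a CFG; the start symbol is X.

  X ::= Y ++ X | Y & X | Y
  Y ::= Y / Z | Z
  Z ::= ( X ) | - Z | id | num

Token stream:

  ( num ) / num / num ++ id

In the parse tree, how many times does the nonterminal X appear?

3

[X [Y [Y [Y [Z ( [X [Y [Z num]]] )]] / [Z num]] / [Z num]] ++ [X [Y [Z id]]]]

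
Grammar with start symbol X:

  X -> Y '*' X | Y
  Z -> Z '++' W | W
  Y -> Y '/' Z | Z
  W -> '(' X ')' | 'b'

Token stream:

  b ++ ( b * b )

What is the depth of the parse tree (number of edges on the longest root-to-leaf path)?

9

[X [Y [Z [Z [W b]] ++ [W ( [X [Y [Z [W b]]] * [X [Y [Z [W b]]]]] )]]]]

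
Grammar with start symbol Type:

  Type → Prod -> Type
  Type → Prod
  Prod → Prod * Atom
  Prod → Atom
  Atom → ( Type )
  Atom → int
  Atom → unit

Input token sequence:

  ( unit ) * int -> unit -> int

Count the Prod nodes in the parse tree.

5

[Type [Prod [Prod [Atom ( [Type [Prod [Atom unit]]] )]] * [Atom int]] -> [Type [Prod [Atom unit]] -> [Type [Prod [Atom int]]]]]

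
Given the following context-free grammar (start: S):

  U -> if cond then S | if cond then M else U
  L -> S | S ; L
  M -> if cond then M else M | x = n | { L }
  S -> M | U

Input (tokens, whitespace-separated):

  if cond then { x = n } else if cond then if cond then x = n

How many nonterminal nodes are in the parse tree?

11

[S [U if cond then [M { [L [S [M x = n]]] }] else [U if cond then [S [U if cond then [S [M x = n]]]]]]]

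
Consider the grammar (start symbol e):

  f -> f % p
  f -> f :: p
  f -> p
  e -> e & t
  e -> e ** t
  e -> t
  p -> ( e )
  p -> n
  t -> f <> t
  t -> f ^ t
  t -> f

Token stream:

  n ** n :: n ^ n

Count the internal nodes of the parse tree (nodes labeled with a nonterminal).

[e [e [t [f [p n]]]] ** [t [f [f [p n]] :: [p n]] ^ [t [f [p n]]]]]

13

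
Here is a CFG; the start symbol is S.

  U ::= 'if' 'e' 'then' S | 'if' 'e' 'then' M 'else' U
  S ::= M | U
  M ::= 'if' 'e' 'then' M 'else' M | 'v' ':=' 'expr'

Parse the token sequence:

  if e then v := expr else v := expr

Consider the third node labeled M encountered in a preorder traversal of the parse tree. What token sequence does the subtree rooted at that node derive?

[S [M if e then [M v := expr] else [M v := expr]]]

v := expr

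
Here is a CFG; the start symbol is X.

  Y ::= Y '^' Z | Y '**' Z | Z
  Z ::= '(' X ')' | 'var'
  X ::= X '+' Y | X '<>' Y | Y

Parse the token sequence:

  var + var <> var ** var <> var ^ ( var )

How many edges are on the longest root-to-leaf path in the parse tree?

[X [X [X [X [Y [Z var]]] + [Y [Z var]]] <> [Y [Y [Z var]] ** [Z var]]] <> [Y [Y [Z var]] ^ [Z ( [X [Y [Z var]]] )]]]

6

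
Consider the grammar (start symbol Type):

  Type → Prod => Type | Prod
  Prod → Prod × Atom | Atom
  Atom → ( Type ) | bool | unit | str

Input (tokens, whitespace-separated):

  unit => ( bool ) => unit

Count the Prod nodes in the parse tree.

[Type [Prod [Atom unit]] => [Type [Prod [Atom ( [Type [Prod [Atom bool]]] )]] => [Type [Prod [Atom unit]]]]]

4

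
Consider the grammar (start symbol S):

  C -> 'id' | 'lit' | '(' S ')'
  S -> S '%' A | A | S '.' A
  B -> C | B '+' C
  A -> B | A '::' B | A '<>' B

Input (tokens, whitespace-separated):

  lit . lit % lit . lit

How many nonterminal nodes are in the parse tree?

16

[S [S [S [S [A [B [C lit]]]] . [A [B [C lit]]]] % [A [B [C lit]]]] . [A [B [C lit]]]]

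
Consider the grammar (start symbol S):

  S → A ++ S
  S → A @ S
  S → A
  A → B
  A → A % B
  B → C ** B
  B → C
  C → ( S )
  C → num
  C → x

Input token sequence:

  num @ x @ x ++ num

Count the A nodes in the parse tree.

[S [A [B [C num]]] @ [S [A [B [C x]]] @ [S [A [B [C x]]] ++ [S [A [B [C num]]]]]]]

4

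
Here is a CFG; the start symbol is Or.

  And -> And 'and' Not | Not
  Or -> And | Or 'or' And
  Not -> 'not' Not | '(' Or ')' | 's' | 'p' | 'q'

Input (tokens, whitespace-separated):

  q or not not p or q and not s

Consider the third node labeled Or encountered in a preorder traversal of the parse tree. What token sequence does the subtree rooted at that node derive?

q

[Or [Or [Or [And [Not q]]] or [And [Not not [Not not [Not p]]]]] or [And [And [Not q]] and [Not not [Not s]]]]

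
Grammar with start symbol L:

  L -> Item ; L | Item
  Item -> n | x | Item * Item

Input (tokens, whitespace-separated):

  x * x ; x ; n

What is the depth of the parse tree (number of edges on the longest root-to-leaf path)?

4

[L [Item [Item x] * [Item x]] ; [L [Item x] ; [L [Item n]]]]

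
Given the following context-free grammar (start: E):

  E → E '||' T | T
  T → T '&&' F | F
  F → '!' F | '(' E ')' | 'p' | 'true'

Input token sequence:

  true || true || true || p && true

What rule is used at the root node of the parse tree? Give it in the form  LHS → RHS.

[E [E [E [E [T [F true]]] || [T [F true]]] || [T [F true]]] || [T [T [F p]] && [F true]]]

E → E '||' T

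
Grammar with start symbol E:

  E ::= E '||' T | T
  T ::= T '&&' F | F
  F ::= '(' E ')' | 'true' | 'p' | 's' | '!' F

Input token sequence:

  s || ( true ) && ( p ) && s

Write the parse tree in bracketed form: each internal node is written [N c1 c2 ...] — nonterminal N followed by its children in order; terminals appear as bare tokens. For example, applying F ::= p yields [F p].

[E [E [T [F s]]] || [T [T [T [F ( [E [T [F true]]] )]] && [F ( [E [T [F p]]] )]] && [F s]]]

E
E || T
T || T
F || T
s || T
s || T && F
s || T && F && F
s || F && F && F
s || ( E ) && F && F
s || ( T ) && F && F
s || ( F ) && F && F
s || ( true ) && F && F
s || ( true ) && ( E ) && F
s || ( true ) && ( T ) && F
s || ( true ) && ( F ) && F
s || ( true ) && ( p ) && F
s || ( true ) && ( p ) && s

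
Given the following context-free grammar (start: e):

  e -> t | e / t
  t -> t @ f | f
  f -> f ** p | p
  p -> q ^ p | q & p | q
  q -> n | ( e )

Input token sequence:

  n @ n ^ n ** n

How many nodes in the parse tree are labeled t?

2

[e [t [t [f [p [q n]]]] @ [f [f [p [q n] ^ [p [q n]]]] ** [p [q n]]]]]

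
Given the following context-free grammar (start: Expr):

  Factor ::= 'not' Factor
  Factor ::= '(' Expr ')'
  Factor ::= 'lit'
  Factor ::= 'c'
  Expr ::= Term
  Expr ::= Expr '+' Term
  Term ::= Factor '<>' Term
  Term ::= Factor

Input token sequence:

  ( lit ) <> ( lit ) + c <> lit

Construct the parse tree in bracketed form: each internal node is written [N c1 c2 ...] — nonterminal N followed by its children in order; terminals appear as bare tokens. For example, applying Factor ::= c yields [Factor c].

Expr
Expr + Term
Term + Term
Factor <> Term + Term
( Expr ) <> Term + Term
( Term ) <> Term + Term
( Factor ) <> Term + Term
( lit ) <> Term + Term
( lit ) <> Factor + Term
( lit ) <> ( Expr ) + Term
( lit ) <> ( Term ) + Term
( lit ) <> ( Factor ) + Term
( lit ) <> ( lit ) + Term
( lit ) <> ( lit ) + Factor <> Term
( lit ) <> ( lit ) + c <> Term
( lit ) <> ( lit ) + c <> Factor
( lit ) <> ( lit ) + c <> lit

[Expr [Expr [Term [Factor ( [Expr [Term [Factor lit]]] )] <> [Term [Factor ( [Expr [Term [Factor lit]]] )]]]] + [Term [Factor c] <> [Term [Factor lit]]]]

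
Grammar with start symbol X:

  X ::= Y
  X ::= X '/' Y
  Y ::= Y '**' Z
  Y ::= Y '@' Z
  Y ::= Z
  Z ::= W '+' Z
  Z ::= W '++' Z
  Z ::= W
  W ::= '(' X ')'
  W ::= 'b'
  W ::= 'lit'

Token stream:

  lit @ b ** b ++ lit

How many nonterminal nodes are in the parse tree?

[X [Y [Y [Y [Z [W lit]]] @ [Z [W b]]] ** [Z [W b] ++ [Z [W lit]]]]]

12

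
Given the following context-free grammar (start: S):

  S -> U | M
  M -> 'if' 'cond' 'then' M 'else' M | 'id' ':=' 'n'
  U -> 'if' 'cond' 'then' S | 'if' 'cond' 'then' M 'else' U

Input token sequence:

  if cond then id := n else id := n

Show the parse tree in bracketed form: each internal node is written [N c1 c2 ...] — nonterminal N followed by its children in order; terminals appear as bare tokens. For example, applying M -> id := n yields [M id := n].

S
M
if cond then M else M
if cond then id := n else M
if cond then id := n else id := n

[S [M if cond then [M id := n] else [M id := n]]]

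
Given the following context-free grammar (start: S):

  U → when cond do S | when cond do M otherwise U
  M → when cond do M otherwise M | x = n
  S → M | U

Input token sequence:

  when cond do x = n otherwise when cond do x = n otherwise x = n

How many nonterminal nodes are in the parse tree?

[S [M when cond do [M x = n] otherwise [M when cond do [M x = n] otherwise [M x = n]]]]

6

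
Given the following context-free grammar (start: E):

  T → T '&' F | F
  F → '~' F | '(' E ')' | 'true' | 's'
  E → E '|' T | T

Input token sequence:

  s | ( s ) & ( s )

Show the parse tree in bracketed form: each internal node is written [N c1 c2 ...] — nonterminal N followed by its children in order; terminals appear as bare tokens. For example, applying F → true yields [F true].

E
E | T
T | T
F | T
s | T
s | T & F
s | F & F
s | ( E ) & F
s | ( T ) & F
s | ( F ) & F
s | ( s ) & F
s | ( s ) & ( E )
s | ( s ) & ( T )
s | ( s ) & ( F )
s | ( s ) & ( s )

[E [E [T [F s]]] | [T [T [F ( [E [T [F s]]] )]] & [F ( [E [T [F s]]] )]]]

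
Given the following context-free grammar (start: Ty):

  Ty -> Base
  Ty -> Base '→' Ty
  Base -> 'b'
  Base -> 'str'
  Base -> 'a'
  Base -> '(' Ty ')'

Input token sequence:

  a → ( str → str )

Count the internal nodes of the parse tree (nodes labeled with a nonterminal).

8

[Ty [Base a] → [Ty [Base ( [Ty [Base str] → [Ty [Base str]]] )]]]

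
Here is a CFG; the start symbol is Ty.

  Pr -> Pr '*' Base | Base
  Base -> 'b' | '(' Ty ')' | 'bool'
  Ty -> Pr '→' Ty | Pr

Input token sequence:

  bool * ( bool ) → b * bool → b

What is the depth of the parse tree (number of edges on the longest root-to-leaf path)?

6

[Ty [Pr [Pr [Base bool]] * [Base ( [Ty [Pr [Base bool]]] )]] → [Ty [Pr [Pr [Base b]] * [Base bool]] → [Ty [Pr [Base b]]]]]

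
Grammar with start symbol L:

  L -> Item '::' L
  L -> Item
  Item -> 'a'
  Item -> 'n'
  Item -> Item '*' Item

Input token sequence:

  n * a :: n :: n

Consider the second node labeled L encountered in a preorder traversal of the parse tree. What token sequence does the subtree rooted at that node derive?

[L [Item [Item n] * [Item a]] :: [L [Item n] :: [L [Item n]]]]

n :: n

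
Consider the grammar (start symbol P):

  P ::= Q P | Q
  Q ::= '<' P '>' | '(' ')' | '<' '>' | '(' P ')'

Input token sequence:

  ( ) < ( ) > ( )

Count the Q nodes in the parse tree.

[P [Q ( )] [P [Q < [P [Q ( )]] >] [P [Q ( )]]]]

4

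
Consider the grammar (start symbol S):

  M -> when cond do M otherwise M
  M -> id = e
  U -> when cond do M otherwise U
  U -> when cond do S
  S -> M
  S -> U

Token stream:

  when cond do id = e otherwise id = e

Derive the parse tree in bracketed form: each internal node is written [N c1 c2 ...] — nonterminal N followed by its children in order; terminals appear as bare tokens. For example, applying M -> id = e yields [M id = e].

S
M
when cond do M otherwise M
when cond do id = e otherwise M
when cond do id = e otherwise id = e

[S [M when cond do [M id = e] otherwise [M id = e]]]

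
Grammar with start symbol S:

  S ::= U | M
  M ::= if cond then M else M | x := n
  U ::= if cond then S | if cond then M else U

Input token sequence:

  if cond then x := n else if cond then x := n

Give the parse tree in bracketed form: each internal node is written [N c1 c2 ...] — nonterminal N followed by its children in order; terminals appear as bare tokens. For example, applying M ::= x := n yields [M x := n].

[S [U if cond then [M x := n] else [U if cond then [S [M x := n]]]]]

S
U
if cond then M else U
if cond then x := n else U
if cond then x := n else if cond then S
if cond then x := n else if cond then M
if cond then x := n else if cond then x := n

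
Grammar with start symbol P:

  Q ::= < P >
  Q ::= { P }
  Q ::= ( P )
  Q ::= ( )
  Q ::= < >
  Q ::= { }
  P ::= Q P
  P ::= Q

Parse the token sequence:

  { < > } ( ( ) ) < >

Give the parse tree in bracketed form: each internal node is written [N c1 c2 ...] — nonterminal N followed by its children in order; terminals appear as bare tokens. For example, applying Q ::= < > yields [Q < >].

[P [Q { [P [Q < >]] }] [P [Q ( [P [Q ( )]] )] [P [Q < >]]]]

P
Q P
{ P } P
{ Q } P
{ < > } P
{ < > } Q P
{ < > } ( P ) P
{ < > } ( Q ) P
{ < > } ( ( ) ) P
{ < > } ( ( ) ) Q
{ < > } ( ( ) ) < >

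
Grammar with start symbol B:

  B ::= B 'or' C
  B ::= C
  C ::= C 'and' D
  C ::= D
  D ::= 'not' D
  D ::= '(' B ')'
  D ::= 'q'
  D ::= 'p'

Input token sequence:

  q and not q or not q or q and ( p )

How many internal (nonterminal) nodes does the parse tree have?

18

[B [B [B [C [C [D q]] and [D not [D q]]]] or [C [D not [D q]]]] or [C [C [D q]] and [D ( [B [C [D p]]] )]]]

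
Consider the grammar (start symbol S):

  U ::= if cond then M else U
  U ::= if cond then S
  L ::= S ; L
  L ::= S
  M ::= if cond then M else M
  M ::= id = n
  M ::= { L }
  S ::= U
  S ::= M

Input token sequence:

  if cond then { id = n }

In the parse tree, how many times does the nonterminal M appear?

[S [U if cond then [S [M { [L [S [M id = n]]] }]]]]

2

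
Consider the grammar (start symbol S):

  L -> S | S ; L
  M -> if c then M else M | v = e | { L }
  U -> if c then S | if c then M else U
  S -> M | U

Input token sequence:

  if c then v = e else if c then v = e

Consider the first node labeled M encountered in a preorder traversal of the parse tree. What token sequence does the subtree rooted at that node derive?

v = e

[S [U if c then [M v = e] else [U if c then [S [M v = e]]]]]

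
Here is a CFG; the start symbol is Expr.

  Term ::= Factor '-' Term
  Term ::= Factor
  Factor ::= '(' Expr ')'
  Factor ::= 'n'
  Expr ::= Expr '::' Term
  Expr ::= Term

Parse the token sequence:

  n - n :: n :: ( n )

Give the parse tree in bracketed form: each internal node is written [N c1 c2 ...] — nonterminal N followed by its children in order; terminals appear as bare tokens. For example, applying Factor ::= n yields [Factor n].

[Expr [Expr [Expr [Term [Factor n] - [Term [Factor n]]]] :: [Term [Factor n]]] :: [Term [Factor ( [Expr [Term [Factor n]]] )]]]

Expr
Expr :: Term
Expr :: Term :: Term
Term :: Term :: Term
Factor - Term :: Term :: Term
n - Term :: Term :: Term
n - Factor :: Term :: Term
n - n :: Term :: Term
n - n :: Factor :: Term
n - n :: n :: Term
n - n :: n :: Factor
n - n :: n :: ( Expr )
n - n :: n :: ( Term )
n - n :: n :: ( Factor )
n - n :: n :: ( n )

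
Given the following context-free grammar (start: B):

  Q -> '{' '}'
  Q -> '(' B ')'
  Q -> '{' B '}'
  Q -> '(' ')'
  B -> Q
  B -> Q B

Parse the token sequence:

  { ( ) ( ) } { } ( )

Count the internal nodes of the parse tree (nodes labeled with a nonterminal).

10

[B [Q { [B [Q ( )] [B [Q ( )]]] }] [B [Q { }] [B [Q ( )]]]]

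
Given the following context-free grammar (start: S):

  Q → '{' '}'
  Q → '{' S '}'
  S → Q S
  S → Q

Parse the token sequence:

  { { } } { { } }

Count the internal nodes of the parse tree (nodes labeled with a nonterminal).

[S [Q { [S [Q { }]] }] [S [Q { [S [Q { }]] }]]]

8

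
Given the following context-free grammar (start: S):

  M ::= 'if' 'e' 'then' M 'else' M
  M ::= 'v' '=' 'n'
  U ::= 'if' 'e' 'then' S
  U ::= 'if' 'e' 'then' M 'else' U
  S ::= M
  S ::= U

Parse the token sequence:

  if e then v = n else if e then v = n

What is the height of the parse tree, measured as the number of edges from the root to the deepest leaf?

5

[S [U if e then [M v = n] else [U if e then [S [M v = n]]]]]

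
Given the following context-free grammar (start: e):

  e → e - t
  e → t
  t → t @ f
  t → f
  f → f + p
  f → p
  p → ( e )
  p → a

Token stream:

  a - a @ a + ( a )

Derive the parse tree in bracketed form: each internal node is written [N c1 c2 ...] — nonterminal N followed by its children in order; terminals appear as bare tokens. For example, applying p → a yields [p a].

e
e - t
t - t
f - t
p - t
a - t
a - t @ f
a - f @ f
a - p @ f
a - a @ f
a - a @ f + p
a - a @ p + p
a - a @ a + p
a - a @ a + ( e )
a - a @ a + ( t )
a - a @ a + ( f )
a - a @ a + ( p )
a - a @ a + ( a )

[e [e [t [f [p a]]]] - [t [t [f [p a]]] @ [f [f [p a]] + [p ( [e [t [f [p a]]]] )]]]]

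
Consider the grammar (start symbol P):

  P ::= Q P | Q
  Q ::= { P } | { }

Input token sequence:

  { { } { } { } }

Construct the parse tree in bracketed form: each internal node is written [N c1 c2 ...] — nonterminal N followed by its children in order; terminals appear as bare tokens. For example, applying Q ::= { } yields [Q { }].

P
Q
{ P }
{ Q P }
{ { } P }
{ { } Q P }
{ { } { } P }
{ { } { } Q }
{ { } { } { } }

[P [Q { [P [Q { }] [P [Q { }] [P [Q { }]]]] }]]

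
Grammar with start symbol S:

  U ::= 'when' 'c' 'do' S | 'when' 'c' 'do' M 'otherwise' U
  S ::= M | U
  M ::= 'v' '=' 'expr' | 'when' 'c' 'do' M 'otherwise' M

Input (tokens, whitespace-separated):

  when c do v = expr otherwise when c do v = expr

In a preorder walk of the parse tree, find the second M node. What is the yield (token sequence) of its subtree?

[S [U when c do [M v = expr] otherwise [U when c do [S [M v = expr]]]]]

v = expr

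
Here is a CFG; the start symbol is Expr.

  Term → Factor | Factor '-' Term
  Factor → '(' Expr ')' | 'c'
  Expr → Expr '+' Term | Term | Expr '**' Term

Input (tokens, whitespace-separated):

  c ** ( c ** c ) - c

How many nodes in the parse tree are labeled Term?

[Expr [Expr [Term [Factor c]]] ** [Term [Factor ( [Expr [Expr [Term [Factor c]]] ** [Term [Factor c]]] )] - [Term [Factor c]]]]

5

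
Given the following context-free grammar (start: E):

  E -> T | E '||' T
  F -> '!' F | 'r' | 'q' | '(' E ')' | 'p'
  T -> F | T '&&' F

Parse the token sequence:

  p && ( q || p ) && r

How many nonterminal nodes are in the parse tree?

13

[E [T [T [T [F p]] && [F ( [E [E [T [F q]]] || [T [F p]]] )]] && [F r]]]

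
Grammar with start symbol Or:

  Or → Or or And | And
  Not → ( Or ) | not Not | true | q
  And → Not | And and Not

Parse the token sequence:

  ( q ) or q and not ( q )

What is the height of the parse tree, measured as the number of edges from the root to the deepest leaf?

7

[Or [Or [And [Not ( [Or [And [Not q]]] )]]] or [And [And [Not q]] and [Not not [Not ( [Or [And [Not q]]] )]]]]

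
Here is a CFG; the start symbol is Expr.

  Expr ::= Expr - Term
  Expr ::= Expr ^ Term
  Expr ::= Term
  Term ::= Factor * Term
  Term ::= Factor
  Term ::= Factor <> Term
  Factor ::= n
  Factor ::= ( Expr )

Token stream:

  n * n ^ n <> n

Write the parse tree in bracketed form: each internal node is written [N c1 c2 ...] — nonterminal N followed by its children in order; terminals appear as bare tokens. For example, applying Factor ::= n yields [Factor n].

[Expr [Expr [Term [Factor n] * [Term [Factor n]]]] ^ [Term [Factor n] <> [Term [Factor n]]]]

Expr
Expr ^ Term
Term ^ Term
Factor * Term ^ Term
n * Term ^ Term
n * Factor ^ Term
n * n ^ Term
n * n ^ Factor <> Term
n * n ^ n <> Term
n * n ^ n <> Factor
n * n ^ n <> n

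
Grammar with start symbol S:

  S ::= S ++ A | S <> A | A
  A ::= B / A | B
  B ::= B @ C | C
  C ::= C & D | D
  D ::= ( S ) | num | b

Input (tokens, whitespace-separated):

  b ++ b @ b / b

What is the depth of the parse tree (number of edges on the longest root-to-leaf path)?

6

[S [S [A [B [C [D b]]]]] ++ [A [B [B [C [D b]]] @ [C [D b]]] / [A [B [C [D b]]]]]]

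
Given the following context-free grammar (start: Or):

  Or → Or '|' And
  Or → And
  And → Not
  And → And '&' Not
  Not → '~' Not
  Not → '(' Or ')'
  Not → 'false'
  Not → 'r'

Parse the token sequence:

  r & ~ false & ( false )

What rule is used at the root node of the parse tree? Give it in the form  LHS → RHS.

Or → And

[Or [And [And [And [Not r]] & [Not ~ [Not false]]] & [Not ( [Or [And [Not false]]] )]]]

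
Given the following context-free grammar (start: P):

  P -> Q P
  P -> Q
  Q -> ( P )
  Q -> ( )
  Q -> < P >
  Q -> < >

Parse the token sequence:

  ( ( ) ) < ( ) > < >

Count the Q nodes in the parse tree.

5

[P [Q ( [P [Q ( )]] )] [P [Q < [P [Q ( )]] >] [P [Q < >]]]]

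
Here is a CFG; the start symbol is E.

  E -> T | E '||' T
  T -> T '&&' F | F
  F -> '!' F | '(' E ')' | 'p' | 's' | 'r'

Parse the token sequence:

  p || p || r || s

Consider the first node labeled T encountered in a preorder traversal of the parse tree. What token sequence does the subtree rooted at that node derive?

[E [E [E [E [T [F p]]] || [T [F p]]] || [T [F r]]] || [T [F s]]]

p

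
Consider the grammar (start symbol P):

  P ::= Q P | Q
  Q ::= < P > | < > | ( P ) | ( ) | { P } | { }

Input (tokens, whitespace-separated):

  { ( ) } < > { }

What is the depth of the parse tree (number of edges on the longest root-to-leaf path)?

[P [Q { [P [Q ( )]] }] [P [Q < >] [P [Q { }]]]]

4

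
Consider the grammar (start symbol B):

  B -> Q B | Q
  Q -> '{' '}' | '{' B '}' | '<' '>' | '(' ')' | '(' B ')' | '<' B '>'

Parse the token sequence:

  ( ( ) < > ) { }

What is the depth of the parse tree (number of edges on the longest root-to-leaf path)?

5

[B [Q ( [B [Q ( )] [B [Q < >]]] )] [B [Q { }]]]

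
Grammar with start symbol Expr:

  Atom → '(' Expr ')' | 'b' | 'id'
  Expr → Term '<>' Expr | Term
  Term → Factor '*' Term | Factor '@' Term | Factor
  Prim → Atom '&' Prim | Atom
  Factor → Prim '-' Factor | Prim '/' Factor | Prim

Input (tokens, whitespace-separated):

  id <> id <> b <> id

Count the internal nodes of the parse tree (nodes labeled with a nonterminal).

20

[Expr [Term [Factor [Prim [Atom id]]]] <> [Expr [Term [Factor [Prim [Atom id]]]] <> [Expr [Term [Factor [Prim [Atom b]]]] <> [Expr [Term [Factor [Prim [Atom id]]]]]]]]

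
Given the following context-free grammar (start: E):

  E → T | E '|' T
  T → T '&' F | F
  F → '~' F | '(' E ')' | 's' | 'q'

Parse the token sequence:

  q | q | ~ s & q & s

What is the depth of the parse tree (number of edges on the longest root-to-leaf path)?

6

[E [E [E [T [F q]]] | [T [F q]]] | [T [T [T [F ~ [F s]]] & [F q]] & [F s]]]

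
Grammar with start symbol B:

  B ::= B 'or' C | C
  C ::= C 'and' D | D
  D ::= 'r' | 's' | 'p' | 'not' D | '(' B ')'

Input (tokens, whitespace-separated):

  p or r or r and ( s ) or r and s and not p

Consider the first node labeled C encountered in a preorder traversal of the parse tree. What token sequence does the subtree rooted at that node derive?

[B [B [B [B [C [D p]]] or [C [D r]]] or [C [C [D r]] and [D ( [B [C [D s]]] )]]] or [C [C [C [D r]] and [D s]] and [D not [D p]]]]

p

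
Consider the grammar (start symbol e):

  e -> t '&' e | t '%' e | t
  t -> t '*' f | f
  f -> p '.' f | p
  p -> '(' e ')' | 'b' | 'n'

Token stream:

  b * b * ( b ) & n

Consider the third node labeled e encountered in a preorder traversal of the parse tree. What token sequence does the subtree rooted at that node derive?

n

[e [t [t [t [f [p b]]] * [f [p b]]] * [f [p ( [e [t [f [p b]]]] )]]] & [e [t [f [p n]]]]]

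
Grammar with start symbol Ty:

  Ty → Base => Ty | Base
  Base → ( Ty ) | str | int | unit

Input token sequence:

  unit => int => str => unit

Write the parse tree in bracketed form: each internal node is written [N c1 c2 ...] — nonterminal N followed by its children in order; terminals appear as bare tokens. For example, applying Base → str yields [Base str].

Ty
Base => Ty
unit => Ty
unit => Base => Ty
unit => int => Ty
unit => int => Base => Ty
unit => int => str => Ty
unit => int => str => Base
unit => int => str => unit

[Ty [Base unit] => [Ty [Base int] => [Ty [Base str] => [Ty [Base unit]]]]]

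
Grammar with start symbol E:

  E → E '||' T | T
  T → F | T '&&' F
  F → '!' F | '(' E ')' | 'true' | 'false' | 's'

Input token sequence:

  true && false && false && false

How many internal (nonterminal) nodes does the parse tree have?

[E [T [T [T [T [F true]] && [F false]] && [F false]] && [F false]]]

9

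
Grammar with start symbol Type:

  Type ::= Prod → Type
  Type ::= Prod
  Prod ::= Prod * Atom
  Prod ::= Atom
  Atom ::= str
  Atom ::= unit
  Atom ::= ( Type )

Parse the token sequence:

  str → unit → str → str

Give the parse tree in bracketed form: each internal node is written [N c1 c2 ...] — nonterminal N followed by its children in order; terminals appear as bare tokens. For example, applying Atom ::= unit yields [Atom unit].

[Type [Prod [Atom str]] → [Type [Prod [Atom unit]] → [Type [Prod [Atom str]] → [Type [Prod [Atom str]]]]]]

Type
Prod → Type
Atom → Type
str → Type
str → Prod → Type
str → Atom → Type
str → unit → Type
str → unit → Prod → Type
str → unit → Atom → Type
str → unit → str → Type
str → unit → str → Prod
str → unit → str → Atom
str → unit → str → str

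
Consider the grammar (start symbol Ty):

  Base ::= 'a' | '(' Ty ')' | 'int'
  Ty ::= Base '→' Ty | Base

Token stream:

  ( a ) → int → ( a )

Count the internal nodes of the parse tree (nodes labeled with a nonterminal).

[Ty [Base ( [Ty [Base a]] )] → [Ty [Base int] → [Ty [Base ( [Ty [Base a]] )]]]]

10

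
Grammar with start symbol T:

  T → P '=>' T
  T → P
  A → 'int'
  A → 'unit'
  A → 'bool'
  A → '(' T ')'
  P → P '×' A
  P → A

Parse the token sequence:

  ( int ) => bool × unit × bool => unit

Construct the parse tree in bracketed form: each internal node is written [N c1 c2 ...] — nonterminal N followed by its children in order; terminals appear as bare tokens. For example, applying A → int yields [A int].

T
P => T
A => T
( T ) => T
( P ) => T
( A ) => T
( int ) => T
( int ) => P => T
( int ) => P × A => T
( int ) => P × A × A => T
( int ) => A × A × A => T
( int ) => bool × A × A => T
( int ) => bool × unit × A => T
( int ) => bool × unit × bool => T
( int ) => bool × unit × bool => P
( int ) => bool × unit × bool => A
( int ) => bool × unit × bool => unit

[T [P [A ( [T [P [A int]]] )]] => [T [P [P [P [A bool]] × [A unit]] × [A bool]] => [T [P [A unit]]]]]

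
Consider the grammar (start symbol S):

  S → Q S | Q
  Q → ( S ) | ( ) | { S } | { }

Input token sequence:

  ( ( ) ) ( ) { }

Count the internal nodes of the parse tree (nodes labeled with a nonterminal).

[S [Q ( [S [Q ( )]] )] [S [Q ( )] [S [Q { }]]]]

8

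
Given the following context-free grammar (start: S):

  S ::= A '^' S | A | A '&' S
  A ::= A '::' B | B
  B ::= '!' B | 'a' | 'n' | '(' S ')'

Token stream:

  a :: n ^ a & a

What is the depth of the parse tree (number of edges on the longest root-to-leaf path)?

5

[S [A [A [B a]] :: [B n]] ^ [S [A [B a]] & [S [A [B a]]]]]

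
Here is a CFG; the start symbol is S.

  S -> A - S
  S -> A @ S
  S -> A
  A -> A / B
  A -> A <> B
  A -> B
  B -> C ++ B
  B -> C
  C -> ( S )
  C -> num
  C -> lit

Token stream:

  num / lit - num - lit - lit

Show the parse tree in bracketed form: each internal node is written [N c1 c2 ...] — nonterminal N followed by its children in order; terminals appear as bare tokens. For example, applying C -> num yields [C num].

S
A - S
A / B - S
B / B - S
C / B - S
num / B - S
num / C - S
num / lit - S
num / lit - A - S
num / lit - B - S
num / lit - C - S
num / lit - num - S
num / lit - num - A - S
num / lit - num - B - S
num / lit - num - C - S
num / lit - num - lit - S
num / lit - num - lit - A
num / lit - num - lit - B
num / lit - num - lit - C
num / lit - num - lit - lit

[S [A [A [B [C num]]] / [B [C lit]]] - [S [A [B [C num]]] - [S [A [B [C lit]]] - [S [A [B [C lit]]]]]]]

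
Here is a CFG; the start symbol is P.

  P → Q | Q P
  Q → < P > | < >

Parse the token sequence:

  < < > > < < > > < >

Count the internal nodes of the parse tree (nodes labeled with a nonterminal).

10

[P [Q < [P [Q < >]] >] [P [Q < [P [Q < >]] >] [P [Q < >]]]]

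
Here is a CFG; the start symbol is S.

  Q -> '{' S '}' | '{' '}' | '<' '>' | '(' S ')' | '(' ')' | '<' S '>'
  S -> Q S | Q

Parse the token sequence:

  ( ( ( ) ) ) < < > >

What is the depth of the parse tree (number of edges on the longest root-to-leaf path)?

[S [Q ( [S [Q ( [S [Q ( )]] )]] )] [S [Q < [S [Q < >]] >]]]

6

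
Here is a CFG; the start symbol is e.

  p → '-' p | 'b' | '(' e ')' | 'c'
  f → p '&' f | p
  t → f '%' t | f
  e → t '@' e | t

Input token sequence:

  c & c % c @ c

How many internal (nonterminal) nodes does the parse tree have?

[e [t [f [p c] & [f [p c]]] % [t [f [p c]]]] @ [e [t [f [p c]]]]]

13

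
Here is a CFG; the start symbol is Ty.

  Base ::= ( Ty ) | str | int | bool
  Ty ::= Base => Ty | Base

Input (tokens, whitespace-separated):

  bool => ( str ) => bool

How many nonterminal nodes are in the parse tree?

[Ty [Base bool] => [Ty [Base ( [Ty [Base str]] )] => [Ty [Base bool]]]]

8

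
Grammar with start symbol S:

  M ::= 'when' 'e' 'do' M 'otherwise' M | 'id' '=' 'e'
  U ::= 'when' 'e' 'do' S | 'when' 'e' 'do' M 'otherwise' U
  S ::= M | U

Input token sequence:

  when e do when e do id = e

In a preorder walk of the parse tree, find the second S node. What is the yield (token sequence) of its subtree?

[S [U when e do [S [U when e do [S [M id = e]]]]]]

when e do id = e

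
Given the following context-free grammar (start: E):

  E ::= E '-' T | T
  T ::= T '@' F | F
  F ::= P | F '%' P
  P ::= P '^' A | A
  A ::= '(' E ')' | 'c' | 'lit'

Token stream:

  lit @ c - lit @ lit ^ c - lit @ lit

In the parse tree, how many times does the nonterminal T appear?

6

[E [E [E [T [T [F [P [A lit]]]] @ [F [P [A c]]]]] - [T [T [F [P [A lit]]]] @ [F [P [P [A lit]] ^ [A c]]]]] - [T [T [F [P [A lit]]]] @ [F [P [A lit]]]]]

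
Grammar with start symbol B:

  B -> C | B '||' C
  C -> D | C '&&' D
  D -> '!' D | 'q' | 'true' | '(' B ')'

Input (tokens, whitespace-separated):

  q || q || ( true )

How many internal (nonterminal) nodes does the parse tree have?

12

[B [B [B [C [D q]]] || [C [D q]]] || [C [D ( [B [C [D true]]] )]]]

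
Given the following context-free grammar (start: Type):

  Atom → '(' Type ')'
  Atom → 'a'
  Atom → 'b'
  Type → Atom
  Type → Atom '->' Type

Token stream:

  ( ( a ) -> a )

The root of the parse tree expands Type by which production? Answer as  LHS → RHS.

[Type [Atom ( [Type [Atom ( [Type [Atom a]] )] -> [Type [Atom a]]] )]]

Type → Atom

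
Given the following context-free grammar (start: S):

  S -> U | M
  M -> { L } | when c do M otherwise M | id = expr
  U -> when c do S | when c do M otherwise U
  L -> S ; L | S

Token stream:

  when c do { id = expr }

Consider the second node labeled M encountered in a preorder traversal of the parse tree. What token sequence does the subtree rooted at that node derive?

id = expr

[S [U when c do [S [M { [L [S [M id = expr]]] }]]]]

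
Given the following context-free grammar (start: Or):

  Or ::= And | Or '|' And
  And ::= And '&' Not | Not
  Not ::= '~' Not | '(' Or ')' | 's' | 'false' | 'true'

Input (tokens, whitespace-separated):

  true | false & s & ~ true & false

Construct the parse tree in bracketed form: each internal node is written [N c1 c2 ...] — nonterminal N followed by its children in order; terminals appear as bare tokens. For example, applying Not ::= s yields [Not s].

Or
Or | And
And | And
Not | And
true | And
true | And & Not
true | And & Not & Not
true | And & Not & Not & Not
true | Not & Not & Not & Not
true | false & Not & Not & Not
true | false & s & Not & Not
true | false & s & ~ Not & Not
true | false & s & ~ true & Not
true | false & s & ~ true & false

[Or [Or [And [Not true]]] | [And [And [And [And [Not false]] & [Not s]] & [Not ~ [Not true]]] & [Not false]]]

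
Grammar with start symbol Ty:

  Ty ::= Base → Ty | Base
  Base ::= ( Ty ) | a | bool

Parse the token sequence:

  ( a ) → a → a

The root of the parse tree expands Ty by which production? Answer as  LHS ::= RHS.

Ty ::= Base → Ty

[Ty [Base ( [Ty [Base a]] )] → [Ty [Base a] → [Ty [Base a]]]]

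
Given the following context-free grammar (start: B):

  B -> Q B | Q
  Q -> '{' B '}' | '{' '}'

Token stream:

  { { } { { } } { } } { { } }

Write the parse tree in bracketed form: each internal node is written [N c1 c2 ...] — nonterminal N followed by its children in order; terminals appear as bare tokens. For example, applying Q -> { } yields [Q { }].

[B [Q { [B [Q { }] [B [Q { [B [Q { }]] }] [B [Q { }]]]] }] [B [Q { [B [Q { }]] }]]]

B
Q B
{ B } B
{ Q B } B
{ { } B } B
{ { } Q B } B
{ { } { B } B } B
{ { } { Q } B } B
{ { } { { } } B } B
{ { } { { } } Q } B
{ { } { { } } { } } B
{ { } { { } } { } } Q
{ { } { { } } { } } { B }
{ { } { { } } { } } { Q }
{ { } { { } } { } } { { } }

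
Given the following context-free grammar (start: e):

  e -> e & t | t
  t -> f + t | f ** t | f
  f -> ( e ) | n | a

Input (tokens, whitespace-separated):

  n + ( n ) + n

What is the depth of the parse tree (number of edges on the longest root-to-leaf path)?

[e [t [f n] + [t [f ( [e [t [f n]]] )] + [t [f n]]]]]

7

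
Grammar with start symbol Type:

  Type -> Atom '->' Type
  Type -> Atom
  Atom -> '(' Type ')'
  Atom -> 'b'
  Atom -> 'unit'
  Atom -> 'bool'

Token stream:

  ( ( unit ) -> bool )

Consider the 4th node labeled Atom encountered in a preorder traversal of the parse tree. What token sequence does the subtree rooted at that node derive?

[Type [Atom ( [Type [Atom ( [Type [Atom unit]] )] -> [Type [Atom bool]]] )]]

bool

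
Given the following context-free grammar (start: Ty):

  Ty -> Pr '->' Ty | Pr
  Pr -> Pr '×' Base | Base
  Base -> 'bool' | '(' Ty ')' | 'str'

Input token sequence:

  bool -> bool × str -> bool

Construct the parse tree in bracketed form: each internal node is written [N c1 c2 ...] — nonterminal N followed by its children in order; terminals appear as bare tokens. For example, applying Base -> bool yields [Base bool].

[Ty [Pr [Base bool]] -> [Ty [Pr [Pr [Base bool]] × [Base str]] -> [Ty [Pr [Base bool]]]]]

Ty
Pr -> Ty
Base -> Ty
bool -> Ty
bool -> Pr -> Ty
bool -> Pr × Base -> Ty
bool -> Base × Base -> Ty
bool -> bool × Base -> Ty
bool -> bool × str -> Ty
bool -> bool × str -> Pr
bool -> bool × str -> Base
bool -> bool × str -> bool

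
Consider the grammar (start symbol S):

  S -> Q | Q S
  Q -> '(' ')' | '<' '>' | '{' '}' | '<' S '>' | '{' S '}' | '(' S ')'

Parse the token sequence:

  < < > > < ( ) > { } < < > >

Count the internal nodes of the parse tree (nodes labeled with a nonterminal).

14

[S [Q < [S [Q < >]] >] [S [Q < [S [Q ( )]] >] [S [Q { }] [S [Q < [S [Q < >]] >]]]]]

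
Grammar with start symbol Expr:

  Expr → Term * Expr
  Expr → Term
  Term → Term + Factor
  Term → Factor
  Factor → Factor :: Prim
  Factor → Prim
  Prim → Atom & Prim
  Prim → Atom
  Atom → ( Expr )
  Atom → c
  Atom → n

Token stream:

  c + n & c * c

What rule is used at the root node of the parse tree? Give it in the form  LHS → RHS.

Expr → Term * Expr

[Expr [Term [Term [Factor [Prim [Atom c]]]] + [Factor [Prim [Atom n] & [Prim [Atom c]]]]] * [Expr [Term [Factor [Prim [Atom c]]]]]]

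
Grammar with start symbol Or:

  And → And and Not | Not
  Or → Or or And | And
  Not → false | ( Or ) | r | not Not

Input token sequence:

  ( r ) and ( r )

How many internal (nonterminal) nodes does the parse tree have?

[Or [And [And [Not ( [Or [And [Not r]]] )]] and [Not ( [Or [And [Not r]]] )]]]

11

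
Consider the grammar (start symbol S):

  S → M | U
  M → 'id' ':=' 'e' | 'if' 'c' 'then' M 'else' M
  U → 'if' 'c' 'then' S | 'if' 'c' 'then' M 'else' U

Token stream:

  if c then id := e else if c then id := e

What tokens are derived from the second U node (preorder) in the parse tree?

if c then id := e

[S [U if c then [M id := e] else [U if c then [S [M id := e]]]]]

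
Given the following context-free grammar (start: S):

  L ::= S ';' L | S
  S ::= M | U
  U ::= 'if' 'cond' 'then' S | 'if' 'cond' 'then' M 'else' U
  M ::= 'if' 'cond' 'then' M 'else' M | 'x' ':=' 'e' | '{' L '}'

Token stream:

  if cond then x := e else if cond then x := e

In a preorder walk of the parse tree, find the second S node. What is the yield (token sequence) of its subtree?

[S [U if cond then [M x := e] else [U if cond then [S [M x := e]]]]]

x := e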